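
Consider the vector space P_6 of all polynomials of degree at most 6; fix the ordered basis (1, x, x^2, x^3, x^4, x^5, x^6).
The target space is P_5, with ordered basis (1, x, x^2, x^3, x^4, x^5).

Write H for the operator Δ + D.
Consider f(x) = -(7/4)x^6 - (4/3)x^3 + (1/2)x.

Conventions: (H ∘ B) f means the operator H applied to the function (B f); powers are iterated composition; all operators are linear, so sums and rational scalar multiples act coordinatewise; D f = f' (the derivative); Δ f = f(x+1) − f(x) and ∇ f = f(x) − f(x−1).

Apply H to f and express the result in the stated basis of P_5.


Δ f = -(21/2)x^5 - (105/4)x^4 - 35x^3 - (121/4)x^2 - (29/2)x - 31/12
D f = -(21/2)x^5 - 4x^2 + 1/2
(Δ + D) f = -21x^5 - (105/4)x^4 - 35x^3 - (137/4)x^2 - (29/2)x - 25/12

g(x) = -21x^5 - (105/4)x^4 - 35x^3 - (137/4)x^2 - (29/2)x - 25/12


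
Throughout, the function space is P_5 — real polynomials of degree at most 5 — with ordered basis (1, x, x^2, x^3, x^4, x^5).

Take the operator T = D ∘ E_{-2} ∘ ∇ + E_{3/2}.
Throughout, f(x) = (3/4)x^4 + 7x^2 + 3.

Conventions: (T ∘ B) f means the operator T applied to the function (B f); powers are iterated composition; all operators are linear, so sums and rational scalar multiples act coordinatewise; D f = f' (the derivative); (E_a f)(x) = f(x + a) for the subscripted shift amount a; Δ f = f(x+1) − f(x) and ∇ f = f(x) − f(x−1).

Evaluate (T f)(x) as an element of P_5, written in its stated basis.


the result is g(x) = (3/4)x^4 + (9/2)x^3 + (209/8)x^2 - (111/8)x + 5987/64

∇ f = 3x^3 - (9/2)x^2 + 17x - 31/4
E_{-2} ∇ f = 3x^3 - (45/2)x^2 + 71x - 335/4
D E_{-2} ∇ f = 9x^2 - 45x + 71
E_{3/2} f = (3/4)x^4 + (9/2)x^3 + (137/8)x^2 + (249/8)x + 1443/64
(D ∘ E_{-2} ∘ ∇ + E_{3/2}) f = (3/4)x^4 + (9/2)x^3 + (209/8)x^2 - (111/8)x + 5987/64


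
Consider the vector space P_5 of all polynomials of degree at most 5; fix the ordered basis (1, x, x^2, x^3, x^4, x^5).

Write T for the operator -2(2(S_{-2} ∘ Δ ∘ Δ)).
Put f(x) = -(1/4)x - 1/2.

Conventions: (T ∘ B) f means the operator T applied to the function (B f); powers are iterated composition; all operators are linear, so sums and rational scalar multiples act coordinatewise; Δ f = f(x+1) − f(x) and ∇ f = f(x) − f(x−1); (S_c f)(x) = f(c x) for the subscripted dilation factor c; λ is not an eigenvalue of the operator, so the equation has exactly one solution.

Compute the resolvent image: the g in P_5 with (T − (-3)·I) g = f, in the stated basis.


the result is g(x) = -(1/12)x - 1/6

write g with unknown coordinates in the stated basis and equate coefficients in (T − (-3)·I) g = f
solving from the highest basis element down gives g = -(1/12)x - 1/6
check: T g = 0
so T g − (-3)·g = -(1/4)x - 1/2 = f ✓


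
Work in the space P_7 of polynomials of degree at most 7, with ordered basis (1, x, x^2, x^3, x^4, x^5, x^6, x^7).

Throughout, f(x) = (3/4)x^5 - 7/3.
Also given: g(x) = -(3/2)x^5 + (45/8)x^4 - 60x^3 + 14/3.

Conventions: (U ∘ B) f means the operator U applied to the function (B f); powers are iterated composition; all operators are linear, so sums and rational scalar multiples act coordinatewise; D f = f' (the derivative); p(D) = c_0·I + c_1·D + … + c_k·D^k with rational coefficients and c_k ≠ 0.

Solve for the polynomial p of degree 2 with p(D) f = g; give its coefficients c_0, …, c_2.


D^0 f = (3/4)x^5 - 7/3
D^1 f = (15/4)x^4
D^2 f = 15x^3
matching coefficients of g against c_0 f + c_1 Df + … from the top degree down determines the c_i
solution: c_0 = -2, c_1 = 3/2, c_2 = -4

c_0 = -2, c_1 = 3/2, c_2 = -4


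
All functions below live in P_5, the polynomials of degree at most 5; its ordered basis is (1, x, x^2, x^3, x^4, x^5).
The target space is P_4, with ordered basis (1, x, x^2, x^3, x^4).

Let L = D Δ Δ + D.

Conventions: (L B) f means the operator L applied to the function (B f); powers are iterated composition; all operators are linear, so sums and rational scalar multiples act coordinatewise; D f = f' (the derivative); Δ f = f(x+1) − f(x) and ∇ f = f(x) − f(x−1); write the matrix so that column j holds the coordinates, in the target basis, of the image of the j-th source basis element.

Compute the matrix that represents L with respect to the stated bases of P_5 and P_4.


the matrix is [[0, 1, 0, 6, 24, 70]; [0, 0, 2, 0, 24, 120]; [0, 0, 0, 3, 0, 60]; [0, 0, 0, 0, 4, 0]; [0, 0, 0, 0, 0, 5]] (rows listed top to bottom)

image of 1: 0
image of x: 1
image of x^2: 2x
image of x^3: 3x^2 + 6
image of x^4: 4x^3 + 24x + 24
image of x^5: 5x^4 + 60x^2 + 120x + 70
each image's coordinates form column j of the matrix


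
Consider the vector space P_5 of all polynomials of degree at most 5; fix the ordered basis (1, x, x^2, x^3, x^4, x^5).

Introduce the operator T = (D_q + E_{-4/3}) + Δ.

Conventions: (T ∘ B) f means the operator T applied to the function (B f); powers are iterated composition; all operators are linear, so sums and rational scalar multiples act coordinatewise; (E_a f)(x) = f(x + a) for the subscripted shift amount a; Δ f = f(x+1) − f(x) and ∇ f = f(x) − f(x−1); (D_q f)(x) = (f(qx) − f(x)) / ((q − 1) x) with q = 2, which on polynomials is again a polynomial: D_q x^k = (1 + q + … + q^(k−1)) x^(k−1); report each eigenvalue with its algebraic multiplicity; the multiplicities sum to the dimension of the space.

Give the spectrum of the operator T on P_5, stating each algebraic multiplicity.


λ = 1 (multiplicity 6)

image of 1: 1
image of x: x + 2/3
image of x^2: x^2 + (7/3)x + 25/9
image of x^3: x^3 + 6x^2 + (25/3)x - 37/27
image of x^4: x^4 + (41/3)x^3 + (50/3)x^2 - (148/27)x + 337/81
image of x^5: x^5 + (88/3)x^4 + (250/9)x^3 - (370/27)x^2 + (1685/81)x - 781/243
the matrix is upper triangular; its diagonal is (1, 1, 1, 1, 1, 1)
for a triangular matrix the eigenvalues are the diagonal entries, with algebraic multiplicity their repetition count


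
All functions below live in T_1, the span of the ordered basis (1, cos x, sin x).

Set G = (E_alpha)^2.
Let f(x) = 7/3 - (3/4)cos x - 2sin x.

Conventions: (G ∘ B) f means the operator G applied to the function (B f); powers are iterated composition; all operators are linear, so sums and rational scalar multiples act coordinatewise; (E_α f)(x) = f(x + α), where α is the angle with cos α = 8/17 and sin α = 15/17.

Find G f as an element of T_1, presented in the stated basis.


E_alpha f = 7/3 - (36/17)cos x - (19/68)sin x
E_alpha E_alpha f = 7/3 - (1437/1156)cos x + (502/289)sin x

g(x) = 7/3 - (1437/1156)cos x + (502/289)sin x


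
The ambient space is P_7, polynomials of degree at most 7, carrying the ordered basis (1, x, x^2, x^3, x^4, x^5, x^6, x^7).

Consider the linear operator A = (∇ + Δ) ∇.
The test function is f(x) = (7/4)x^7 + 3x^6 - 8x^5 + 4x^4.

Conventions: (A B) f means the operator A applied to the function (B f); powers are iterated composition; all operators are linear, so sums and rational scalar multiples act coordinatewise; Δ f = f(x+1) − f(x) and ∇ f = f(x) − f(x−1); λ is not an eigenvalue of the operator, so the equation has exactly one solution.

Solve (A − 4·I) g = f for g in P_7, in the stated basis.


the image equals g(x) = -(7/16)x^7 - (3/4)x^6 - (115/16)x^5 + (343/32)x^4 - (885/8)x^3 + (6273/32)x^2 - (8883/16)x + 14737/32

write g with unknown coordinates in the stated basis and equate coefficients in (A − 4·I) g = f
solving from the highest basis element down gives g = -(7/16)x^7 - (3/4)x^6 - (115/16)x^5 + (343/32)x^4 - (885/8)x^3 + (6273/32)x^2 - (8883/16)x + 14737/32
check: A g = -(147/4)x^5 + (375/8)x^4 - (885/2)x^3 + (6273/8)x^2 - (8883/4)x + 14737/8
so A g − 4·g = (7/4)x^7 + 3x^6 - 8x^5 + 4x^4 = f ✓


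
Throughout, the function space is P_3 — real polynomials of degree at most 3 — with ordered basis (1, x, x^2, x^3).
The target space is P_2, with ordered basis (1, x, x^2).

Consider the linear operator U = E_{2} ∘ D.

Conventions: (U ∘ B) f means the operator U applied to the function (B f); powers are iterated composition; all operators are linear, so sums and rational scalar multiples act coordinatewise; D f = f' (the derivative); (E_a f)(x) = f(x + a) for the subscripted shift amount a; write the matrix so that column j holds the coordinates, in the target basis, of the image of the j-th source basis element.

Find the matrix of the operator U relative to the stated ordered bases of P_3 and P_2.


the matrix is [[0, 1, 4, 12]; [0, 0, 2, 12]; [0, 0, 0, 3]] (rows listed top to bottom)

image of 1: 0
image of x: 1
image of x^2: 2x + 4
image of x^3: 3x^2 + 12x + 12
each image's coordinates form column j of the matrix


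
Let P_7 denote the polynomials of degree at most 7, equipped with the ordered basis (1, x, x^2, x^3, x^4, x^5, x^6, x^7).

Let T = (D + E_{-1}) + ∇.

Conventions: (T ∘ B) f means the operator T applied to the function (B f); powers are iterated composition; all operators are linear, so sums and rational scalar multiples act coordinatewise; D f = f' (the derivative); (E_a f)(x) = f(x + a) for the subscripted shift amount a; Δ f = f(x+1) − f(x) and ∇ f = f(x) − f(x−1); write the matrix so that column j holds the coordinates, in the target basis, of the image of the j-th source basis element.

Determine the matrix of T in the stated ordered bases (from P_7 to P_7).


the matrix is [[1, 1, 0, 0, 0, 0, 0, 0]; [0, 1, 2, 0, 0, 0, 0, 0]; [0, 0, 1, 3, 0, 0, 0, 0]; [0, 0, 0, 1, 4, 0, 0, 0]; [0, 0, 0, 0, 1, 5, 0, 0]; [0, 0, 0, 0, 0, 1, 6, 0]; [0, 0, 0, 0, 0, 0, 1, 7]; [0, 0, 0, 0, 0, 0, 0, 1]] (rows listed top to bottom)

image of 1: 1
image of x: x + 1
image of x^2: x^2 + 2x
image of x^3: x^3 + 3x^2
image of x^4: x^4 + 4x^3
image of x^5: x^5 + 5x^4
image of x^6: x^6 + 6x^5
image of x^7: x^7 + 7x^6
each image's coordinates form column j of the matrix


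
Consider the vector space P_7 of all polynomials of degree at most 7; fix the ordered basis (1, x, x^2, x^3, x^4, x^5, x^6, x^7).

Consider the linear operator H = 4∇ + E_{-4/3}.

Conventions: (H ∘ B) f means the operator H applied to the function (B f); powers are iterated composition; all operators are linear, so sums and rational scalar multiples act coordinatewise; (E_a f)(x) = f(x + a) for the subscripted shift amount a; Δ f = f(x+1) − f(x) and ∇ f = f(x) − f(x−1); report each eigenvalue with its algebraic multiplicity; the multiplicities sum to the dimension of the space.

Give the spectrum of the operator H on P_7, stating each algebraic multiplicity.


image of 1: 1
image of x: x + 8/3
image of x^2: x^2 + (16/3)x - 20/9
image of x^3: x^3 + 8x^2 - (20/3)x + 44/27
image of x^4: x^4 + (32/3)x^3 - (40/3)x^2 + (176/27)x - 68/81
image of x^5: x^5 + (40/3)x^4 - (200/9)x^3 + (440/27)x^2 - (340/81)x - 52/243
image of x^6: x^6 + 16x^5 - (100/3)x^4 + (880/27)x^3 - (340/27)x^2 - (104/81)x + 1180/729
image of x^7: x^7 + (56/3)x^6 - (140/3)x^5 + (1540/27)x^4 - (2380/81)x^3 - (364/81)x^2 + (8260/729)x - 7636/2187
the matrix is upper triangular; its diagonal is (1, 1, 1, 1, 1, 1, 1, 1)
for a triangular matrix the eigenvalues are the diagonal entries, with algebraic multiplicity their repetition count

λ = 1 (multiplicity 8)


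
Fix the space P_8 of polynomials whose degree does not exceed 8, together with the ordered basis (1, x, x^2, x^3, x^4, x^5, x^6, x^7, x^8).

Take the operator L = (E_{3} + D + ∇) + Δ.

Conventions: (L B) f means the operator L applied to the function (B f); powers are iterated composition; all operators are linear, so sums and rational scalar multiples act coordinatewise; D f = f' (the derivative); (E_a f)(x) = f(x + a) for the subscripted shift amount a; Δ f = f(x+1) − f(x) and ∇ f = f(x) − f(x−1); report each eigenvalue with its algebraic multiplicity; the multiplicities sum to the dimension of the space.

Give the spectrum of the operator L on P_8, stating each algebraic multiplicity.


λ = 1 (multiplicity 9)

image of 1: 1
image of x: x + 6
image of x^2: x^2 + 12x + 9
image of x^3: x^3 + 18x^2 + 27x + 29
image of x^4: x^4 + 24x^3 + 54x^2 + 116x + 81
image of x^5: x^5 + 30x^4 + 90x^3 + 290x^2 + 405x + 245
image of x^6: x^6 + 36x^5 + 135x^4 + 580x^3 + 1215x^2 + 1470x + 729
image of x^7: x^7 + 42x^6 + 189x^5 + 1015x^4 + 2835x^3 + 5145x^2 + 5103x + 2189
image of x^8: x^8 + 48x^7 + 252x^6 + 1624x^5 + 5670x^4 + 13720x^3 + 20412x^2 + 17512x + 6561
the matrix is upper triangular; its diagonal is (1, 1, 1, 1, 1, 1, 1, 1, 1)
for a triangular matrix the eigenvalues are the diagonal entries, with algebraic multiplicity their repetition count


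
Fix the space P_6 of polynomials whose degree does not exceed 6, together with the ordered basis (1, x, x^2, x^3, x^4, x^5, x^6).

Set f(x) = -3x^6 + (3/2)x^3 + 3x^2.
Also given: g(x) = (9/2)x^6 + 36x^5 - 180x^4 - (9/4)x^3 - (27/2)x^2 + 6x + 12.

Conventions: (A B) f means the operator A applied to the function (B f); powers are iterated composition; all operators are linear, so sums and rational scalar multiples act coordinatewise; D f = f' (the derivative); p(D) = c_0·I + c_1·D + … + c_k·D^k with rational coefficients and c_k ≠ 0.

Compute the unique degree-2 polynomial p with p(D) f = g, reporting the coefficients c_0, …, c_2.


c_0 = -3/2, c_1 = -2, c_2 = 2

D^0 f = -3x^6 + (3/2)x^3 + 3x^2
D^1 f = -18x^5 + (9/2)x^2 + 6x
D^2 f = -90x^4 + 9x + 6
matching coefficients of g against c_0 f + c_1 Df + … from the top degree down determines the c_i
solution: c_0 = -3/2, c_1 = -2, c_2 = 2


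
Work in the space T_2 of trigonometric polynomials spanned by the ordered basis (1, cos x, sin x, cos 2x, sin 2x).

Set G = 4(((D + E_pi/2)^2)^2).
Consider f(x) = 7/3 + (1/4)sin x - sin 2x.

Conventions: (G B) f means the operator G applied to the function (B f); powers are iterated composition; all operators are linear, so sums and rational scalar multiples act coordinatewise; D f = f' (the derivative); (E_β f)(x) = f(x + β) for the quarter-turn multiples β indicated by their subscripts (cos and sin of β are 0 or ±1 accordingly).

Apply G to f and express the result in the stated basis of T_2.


D f = (1/4)cos x - 2cos 2x
E_pi/2 f = 7/3 + (1/4)cos x + sin 2x
(D + E_pi/2) f = 7/3 + (1/2)cos x - 2cos 2x + sin 2x
D (D + E_pi/2) f = -(1/2)sin x + 2cos 2x + 4sin 2x
E_pi/2 (D + E_pi/2) f = 7/3 - (1/2)sin x + 2cos 2x - sin 2x
(D + E_pi/2) (D + E_pi/2) f = 7/3 - sin x + 4cos 2x + 3sin 2x
D (D + E_pi/2)^2 f = -cos x + 6cos 2x - 8sin 2x
E_pi/2 (D + E_pi/2)^2 f = 7/3 - cos x - 4cos 2x - 3sin 2x
(D + E_pi/2) (D + E_pi/2)^2 f = 7/3 - 2cos x + 2cos 2x - 11sin 2x
D (D + E_pi/2) (D + E_pi/2)^2 f = 2sin x - 22cos 2x - 4sin 2x
E_pi/2 (D + E_pi/2) (D + E_pi/2)^2 f = 7/3 + 2sin x - 2cos 2x + 11sin 2x
(D + E_pi/2) (D + E_pi/2) (D + E_pi/2)^2 f = 7/3 + 4sin x - 24cos 2x + 7sin 2x
(4(((D + E_pi/2)^2)^2)) f = 28/3 + 16sin x - 96cos 2x + 28sin 2x

the result is g(x) = 28/3 + 16sin x - 96cos 2x + 28sin 2x


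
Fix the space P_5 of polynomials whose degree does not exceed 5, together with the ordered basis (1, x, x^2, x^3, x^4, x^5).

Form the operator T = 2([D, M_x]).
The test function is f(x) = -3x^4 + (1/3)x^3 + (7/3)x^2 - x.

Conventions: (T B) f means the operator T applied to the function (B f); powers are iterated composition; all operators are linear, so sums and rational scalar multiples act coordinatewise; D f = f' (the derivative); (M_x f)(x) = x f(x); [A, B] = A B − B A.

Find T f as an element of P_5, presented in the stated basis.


the result is g(x) = -6x^4 + (2/3)x^3 + (14/3)x^2 - 2x

M_x f = -3x^5 + (1/3)x^4 + (7/3)x^3 - x^2
D M_x f = -15x^4 + (4/3)x^3 + 7x^2 - 2x
D f = -12x^3 + x^2 + (14/3)x - 1
M_x D f = -12x^4 + x^3 + (14/3)x^2 - x
[D, M_x] f = -3x^4 + (1/3)x^3 + (7/3)x^2 - x
(2([D, M_x])) f = -6x^4 + (2/3)x^3 + (14/3)x^2 - 2x


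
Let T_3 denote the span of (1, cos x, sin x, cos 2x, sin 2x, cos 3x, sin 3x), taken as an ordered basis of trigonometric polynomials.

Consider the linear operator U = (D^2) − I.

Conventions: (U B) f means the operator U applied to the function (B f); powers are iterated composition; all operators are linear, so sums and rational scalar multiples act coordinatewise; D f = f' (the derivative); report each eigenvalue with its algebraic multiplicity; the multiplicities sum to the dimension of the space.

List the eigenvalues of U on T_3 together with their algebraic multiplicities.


image of 1: -1
image of cos x: -2cos x
image of sin x: -2sin x
image of cos 2x: -5cos 2x
image of sin 2x: -5sin 2x
image of cos 3x: -10cos 3x
image of sin 3x: -10sin 3x
the matrix is diagonal; its diagonal is (-1, -2, -2, -5, -5, -10, -10)
for a triangular matrix the eigenvalues are the diagonal entries, with algebraic multiplicity their repetition count

λ = -10 (multiplicity 2), λ = -5 (multiplicity 2), λ = -2 (multiplicity 2), λ = -1 (multiplicity 1)


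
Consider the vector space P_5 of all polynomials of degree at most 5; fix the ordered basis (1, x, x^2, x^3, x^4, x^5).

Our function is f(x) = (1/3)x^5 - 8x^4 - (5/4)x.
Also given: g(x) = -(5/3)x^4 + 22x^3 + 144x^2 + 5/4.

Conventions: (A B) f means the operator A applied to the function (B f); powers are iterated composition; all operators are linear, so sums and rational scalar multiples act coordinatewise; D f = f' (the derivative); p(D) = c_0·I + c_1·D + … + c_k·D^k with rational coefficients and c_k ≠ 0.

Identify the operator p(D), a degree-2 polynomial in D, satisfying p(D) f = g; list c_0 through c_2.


c_0 = 0, c_1 = -1, c_2 = -3/2

D^0 f = (1/3)x^5 - 8x^4 - (5/4)x
D^1 f = (5/3)x^4 - 32x^3 - 5/4
D^2 f = (20/3)x^3 - 96x^2
matching coefficients of g against c_0 f + c_1 Df + … from the top degree down determines the c_i
solution: c_0 = 0, c_1 = -1, c_2 = -3/2


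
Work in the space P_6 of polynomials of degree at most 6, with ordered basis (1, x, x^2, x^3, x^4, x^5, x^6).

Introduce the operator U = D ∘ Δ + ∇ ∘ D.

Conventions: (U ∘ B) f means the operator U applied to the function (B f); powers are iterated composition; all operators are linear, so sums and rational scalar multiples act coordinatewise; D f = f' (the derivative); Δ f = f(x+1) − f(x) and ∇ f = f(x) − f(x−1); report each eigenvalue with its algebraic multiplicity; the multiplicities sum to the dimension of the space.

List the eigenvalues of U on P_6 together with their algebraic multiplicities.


image of 1: 0
image of x: 0
image of x^2: 4
image of x^3: 12x
image of x^4: 24x^2 + 8
image of x^5: 40x^3 + 40x
image of x^6: 60x^4 + 120x^2 + 12
the matrix is upper triangular; its diagonal is (0, 0, 0, 0, 0, 0, 0)
for a triangular matrix the eigenvalues are the diagonal entries, with algebraic multiplicity their repetition count

λ = 0 (multiplicity 7)


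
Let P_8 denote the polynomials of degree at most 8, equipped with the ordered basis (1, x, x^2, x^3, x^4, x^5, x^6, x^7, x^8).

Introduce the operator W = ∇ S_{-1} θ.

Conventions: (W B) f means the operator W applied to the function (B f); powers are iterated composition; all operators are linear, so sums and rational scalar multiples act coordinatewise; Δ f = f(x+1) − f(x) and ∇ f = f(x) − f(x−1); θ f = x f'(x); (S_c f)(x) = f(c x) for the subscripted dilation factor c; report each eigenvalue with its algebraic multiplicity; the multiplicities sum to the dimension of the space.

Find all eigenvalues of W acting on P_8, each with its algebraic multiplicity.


image of 1: 0
image of x: -1
image of x^2: 4x - 2
image of x^3: -9x^2 + 9x - 3
image of x^4: 16x^3 - 24x^2 + 16x - 4
image of x^5: -25x^4 + 50x^3 - 50x^2 + 25x - 5
image of x^6: 36x^5 - 90x^4 + 120x^3 - 90x^2 + 36x - 6
image of x^7: -49x^6 + 147x^5 - 245x^4 + 245x^3 - 147x^2 + 49x - 7
image of x^8: 64x^7 - 224x^6 + 448x^5 - 560x^4 + 448x^3 - 224x^2 + 64x - 8
the matrix is upper triangular; its diagonal is (0, 0, 0, 0, 0, 0, 0, 0, 0)
for a triangular matrix the eigenvalues are the diagonal entries, with algebraic multiplicity their repetition count

λ = 0 (multiplicity 9)


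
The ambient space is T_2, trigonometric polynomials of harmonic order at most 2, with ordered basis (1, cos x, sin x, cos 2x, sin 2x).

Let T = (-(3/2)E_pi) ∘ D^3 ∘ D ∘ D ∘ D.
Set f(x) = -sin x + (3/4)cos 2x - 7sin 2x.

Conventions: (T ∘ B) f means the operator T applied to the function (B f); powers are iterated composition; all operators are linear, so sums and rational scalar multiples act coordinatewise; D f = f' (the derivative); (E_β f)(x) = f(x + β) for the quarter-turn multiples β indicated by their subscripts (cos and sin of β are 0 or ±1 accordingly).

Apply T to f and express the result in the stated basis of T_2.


D f = -cos x - 14cos 2x - (3/2)sin 2x
D D f = sin x - 3cos 2x + 28sin 2x
D D D f = cos x + 56cos 2x + 6sin 2x
D (D ∘ D) D f = -sin x + 12cos 2x - 112sin 2x
D D (D ∘ D) D f = -cos x - 224cos 2x - 24sin 2x
D D D (D ∘ D) D f = sin x - 48cos 2x + 448sin 2x
E_pi D^3 (D ∘ D) D f = -sin x - 48cos 2x + 448sin 2x
(-(3/2)E_pi) D^3 (D ∘ D) D f = (3/2)sin x + 72cos 2x - 672sin 2x

the result is g(x) = (3/2)sin x + 72cos 2x - 672sin 2x


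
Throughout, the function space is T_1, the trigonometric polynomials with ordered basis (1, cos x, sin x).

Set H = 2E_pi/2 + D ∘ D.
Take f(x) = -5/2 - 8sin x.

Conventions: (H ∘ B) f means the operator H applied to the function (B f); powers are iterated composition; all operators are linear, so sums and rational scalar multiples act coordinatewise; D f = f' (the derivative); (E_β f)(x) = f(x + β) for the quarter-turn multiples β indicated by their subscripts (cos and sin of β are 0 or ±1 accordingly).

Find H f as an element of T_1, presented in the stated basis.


E_pi/2 f = -5/2 - 8cos x
(2E_pi/2) f = -5 - 16cos x
D f = -8cos x
D D f = 8sin x
(2E_pi/2 + D ∘ D) f = -5 - 16cos x + 8sin x

g(x) = -5 - 16cos x + 8sin x


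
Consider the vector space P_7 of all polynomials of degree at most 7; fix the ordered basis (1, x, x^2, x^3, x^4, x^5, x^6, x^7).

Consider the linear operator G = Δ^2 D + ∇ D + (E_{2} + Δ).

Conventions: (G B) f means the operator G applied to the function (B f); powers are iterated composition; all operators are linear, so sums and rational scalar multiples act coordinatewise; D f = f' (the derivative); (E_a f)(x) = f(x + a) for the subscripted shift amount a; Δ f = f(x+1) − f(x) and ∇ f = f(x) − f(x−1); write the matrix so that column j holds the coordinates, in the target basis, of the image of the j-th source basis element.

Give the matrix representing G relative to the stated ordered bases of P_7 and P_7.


the matrix is [[1, 3, 7, 12, 45, 98, 251, 556]; [0, 1, 6, 21, 48, 225, 588, 1757]; [0, 0, 1, 9, 42, 120, 675, 2058]; [0, 0, 0, 1, 12, 70, 240, 1575]; [0, 0, 0, 0, 1, 15, 105, 420]; [0, 0, 0, 0, 0, 1, 18, 147]; [0, 0, 0, 0, 0, 0, 1, 21]; [0, 0, 0, 0, 0, 0, 0, 1]] (rows listed top to bottom)

image of 1: 1
image of x: x + 3
image of x^2: x^2 + 6x + 7
image of x^3: x^3 + 9x^2 + 21x + 12
image of x^4: x^4 + 12x^3 + 42x^2 + 48x + 45
image of x^5: x^5 + 15x^4 + 70x^3 + 120x^2 + 225x + 98
image of x^6: x^6 + 18x^5 + 105x^4 + 240x^3 + 675x^2 + 588x + 251
image of x^7: x^7 + 21x^6 + 147x^5 + 420x^4 + 1575x^3 + 2058x^2 + 1757x + 556
each image's coordinates form column j of the matrix


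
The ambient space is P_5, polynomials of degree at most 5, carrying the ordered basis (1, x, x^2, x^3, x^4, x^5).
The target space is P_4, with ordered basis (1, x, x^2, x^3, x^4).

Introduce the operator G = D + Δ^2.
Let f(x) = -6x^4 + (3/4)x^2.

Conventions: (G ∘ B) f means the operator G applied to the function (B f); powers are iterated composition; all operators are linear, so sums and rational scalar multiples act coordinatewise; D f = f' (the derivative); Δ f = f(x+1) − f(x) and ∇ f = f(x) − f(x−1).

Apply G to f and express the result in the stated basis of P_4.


the image equals g(x) = -24x^3 - 72x^2 - (285/2)x - 165/2

D f = -24x^3 + (3/2)x
Δ f = -24x^3 - 36x^2 - (45/2)x - 21/4
Δ Δ f = -72x^2 - 144x - 165/2
(D + Δ^2) f = -24x^3 - 72x^2 - (285/2)x - 165/2


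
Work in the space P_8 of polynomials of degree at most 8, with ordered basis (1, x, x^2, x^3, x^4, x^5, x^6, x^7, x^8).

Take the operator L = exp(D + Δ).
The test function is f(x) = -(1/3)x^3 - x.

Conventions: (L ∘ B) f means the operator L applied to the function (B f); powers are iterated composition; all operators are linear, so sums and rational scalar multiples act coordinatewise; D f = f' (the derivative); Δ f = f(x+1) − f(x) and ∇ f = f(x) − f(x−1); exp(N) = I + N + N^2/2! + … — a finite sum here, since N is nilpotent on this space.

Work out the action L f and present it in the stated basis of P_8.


order-1 term: -2x^2 - x - 7/3
order-2 term: -4x - 2
order-3 term: -8/3
the series for exp(D + Δ) f terminates at order 3
exp(D + Δ) f = -(1/3)x^3 - 2x^2 - 6x - 7

the result is g(x) = -(1/3)x^3 - 2x^2 - 6x - 7


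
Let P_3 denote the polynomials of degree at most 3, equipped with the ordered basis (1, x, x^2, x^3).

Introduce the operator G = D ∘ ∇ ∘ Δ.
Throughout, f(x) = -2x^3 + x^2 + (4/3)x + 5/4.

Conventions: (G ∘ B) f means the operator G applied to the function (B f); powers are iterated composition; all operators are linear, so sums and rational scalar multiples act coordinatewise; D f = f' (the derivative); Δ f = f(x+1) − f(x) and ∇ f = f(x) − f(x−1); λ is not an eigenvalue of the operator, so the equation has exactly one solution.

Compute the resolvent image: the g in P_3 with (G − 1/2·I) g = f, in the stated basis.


write g with unknown coordinates in the stated basis and equate coefficients in (G − 1/2·I) g = f
solving from the highest basis element down gives g = 4x^3 - 2x^2 - (8/3)x + 91/2
check: G g = 24
so G g − 1/2·g = -2x^3 + x^2 + (4/3)x + 5/4 = f ✓

g(x) = 4x^3 - 2x^2 - (8/3)x + 91/2


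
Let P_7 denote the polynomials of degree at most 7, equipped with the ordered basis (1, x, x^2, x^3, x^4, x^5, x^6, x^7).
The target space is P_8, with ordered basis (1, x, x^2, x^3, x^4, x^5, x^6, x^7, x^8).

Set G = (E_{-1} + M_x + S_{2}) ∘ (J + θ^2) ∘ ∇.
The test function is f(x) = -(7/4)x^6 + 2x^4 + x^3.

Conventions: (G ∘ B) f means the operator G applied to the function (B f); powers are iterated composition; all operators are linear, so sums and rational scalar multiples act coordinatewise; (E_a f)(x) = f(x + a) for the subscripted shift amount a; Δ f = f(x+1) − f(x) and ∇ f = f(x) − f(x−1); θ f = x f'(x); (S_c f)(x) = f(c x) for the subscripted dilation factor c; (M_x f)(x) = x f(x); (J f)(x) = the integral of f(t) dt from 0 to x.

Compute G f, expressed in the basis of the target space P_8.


∇ f = -(21/2)x^5 + (105/4)x^4 - 27x^3 + (69/4)x^2 - (11/2)x + 3/4
J ∇ f = -(7/4)x^6 + (21/4)x^5 - (27/4)x^4 + (23/4)x^3 - (11/4)x^2 + (3/4)x
θ ∇ f = -(105/2)x^5 + 105x^4 - 81x^3 + (69/2)x^2 - (11/2)x
θ θ ∇ f = -(525/2)x^5 + 420x^4 - 243x^3 + 69x^2 - (11/2)x
(J + θ^2) ∇ f = -(7/4)x^6 - (1029/4)x^5 + (1653/4)x^4 - (949/4)x^3 + (265/4)x^2 - (19/4)x
E_{-1} (J + θ^2) ∇ f = -(7/4)x^6 - (987/4)x^5 + (6693/4)x^4 - (17711/4)x^3 + (23215/4)x^2 - (15111/4)x + 977
M_x (J + θ^2) ∇ f = -(7/4)x^7 - (1029/4)x^6 + (1653/4)x^5 - (949/4)x^4 + (265/4)x^3 - (19/4)x^2
S_{2} (J + θ^2) ∇ f = -112x^6 - 8232x^5 + 6612x^4 - 1898x^3 + 265x^2 - (19/2)x
(E_{-1} + M_x + S_{2}) (J + θ^2) ∇ f = -(7/4)x^7 - 371x^6 - (16131/2)x^5 + 8048x^4 - (12519/2)x^3 + 6064x^2 - (15149/4)x + 977

the result is g(x) = -(7/4)x^7 - 371x^6 - (16131/2)x^5 + 8048x^4 - (12519/2)x^3 + 6064x^2 - (15149/4)x + 977


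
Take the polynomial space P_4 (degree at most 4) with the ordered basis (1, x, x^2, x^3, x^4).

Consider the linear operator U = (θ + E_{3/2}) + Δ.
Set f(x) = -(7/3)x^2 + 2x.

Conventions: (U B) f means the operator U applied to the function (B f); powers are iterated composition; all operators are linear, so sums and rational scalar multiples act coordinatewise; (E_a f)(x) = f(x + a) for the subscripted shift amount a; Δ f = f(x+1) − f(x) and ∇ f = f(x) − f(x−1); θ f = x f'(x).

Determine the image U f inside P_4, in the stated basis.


the result is g(x) = -7x^2 - (23/3)x - 31/12

θ f = -(14/3)x^2 + 2x
E_{3/2} f = -(7/3)x^2 - 5x - 9/4
(θ + E_{3/2}) f = -7x^2 - 3x - 9/4
Δ f = -(14/3)x - 1/3
((θ + E_{3/2}) + Δ) f = -7x^2 - (23/3)x - 31/12


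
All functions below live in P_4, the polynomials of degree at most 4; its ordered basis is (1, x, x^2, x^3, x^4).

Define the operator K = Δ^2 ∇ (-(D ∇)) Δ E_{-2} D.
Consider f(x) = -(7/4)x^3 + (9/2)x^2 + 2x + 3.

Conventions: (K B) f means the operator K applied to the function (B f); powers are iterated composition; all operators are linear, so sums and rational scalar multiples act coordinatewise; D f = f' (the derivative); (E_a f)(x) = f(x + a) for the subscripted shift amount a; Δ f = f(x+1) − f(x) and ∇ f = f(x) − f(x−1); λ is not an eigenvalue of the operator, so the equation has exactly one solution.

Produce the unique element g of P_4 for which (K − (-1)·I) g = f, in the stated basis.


write g with unknown coordinates in the stated basis and equate coefficients in (K − (-1)·I) g = f
solving from the highest basis element down gives g = -(7/4)x^3 + (9/2)x^2 + 2x + 3
check: K g = 0
so K g − (-1)·g = -(7/4)x^3 + (9/2)x^2 + 2x + 3 = f ✓

the image equals g(x) = -(7/4)x^3 + (9/2)x^2 + 2x + 3


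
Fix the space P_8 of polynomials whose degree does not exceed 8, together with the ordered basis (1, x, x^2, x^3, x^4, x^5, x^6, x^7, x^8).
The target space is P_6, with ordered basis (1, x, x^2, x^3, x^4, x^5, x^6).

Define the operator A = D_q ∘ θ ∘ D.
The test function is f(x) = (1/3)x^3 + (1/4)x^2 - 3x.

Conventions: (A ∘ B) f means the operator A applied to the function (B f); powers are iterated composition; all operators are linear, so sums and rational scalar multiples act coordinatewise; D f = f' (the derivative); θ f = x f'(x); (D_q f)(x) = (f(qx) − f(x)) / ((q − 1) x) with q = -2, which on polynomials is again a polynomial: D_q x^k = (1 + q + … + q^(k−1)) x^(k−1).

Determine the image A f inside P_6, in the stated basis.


D f = x^2 + (1/2)x - 3
θ D f = 2x^2 + (1/2)x
D_q θ D f = -2x + 1/2

the image equals g(x) = -2x + 1/2


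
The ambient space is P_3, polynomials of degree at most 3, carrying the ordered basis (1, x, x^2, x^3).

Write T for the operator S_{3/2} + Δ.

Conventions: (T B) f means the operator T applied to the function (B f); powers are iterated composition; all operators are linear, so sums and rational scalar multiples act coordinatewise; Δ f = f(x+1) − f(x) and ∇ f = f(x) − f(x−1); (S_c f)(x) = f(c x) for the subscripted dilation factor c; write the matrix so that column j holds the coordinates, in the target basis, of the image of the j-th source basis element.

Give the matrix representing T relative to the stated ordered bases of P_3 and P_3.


image of 1: 1
image of x: (3/2)x + 1
image of x^2: (9/4)x^2 + 2x + 1
image of x^3: (27/8)x^3 + 3x^2 + 3x + 1
each image's coordinates form column j of the matrix

the matrix is [[1, 1, 1, 1]; [0, 3/2, 2, 3]; [0, 0, 9/4, 3]; [0, 0, 0, 27/8]] (rows listed top to bottom)


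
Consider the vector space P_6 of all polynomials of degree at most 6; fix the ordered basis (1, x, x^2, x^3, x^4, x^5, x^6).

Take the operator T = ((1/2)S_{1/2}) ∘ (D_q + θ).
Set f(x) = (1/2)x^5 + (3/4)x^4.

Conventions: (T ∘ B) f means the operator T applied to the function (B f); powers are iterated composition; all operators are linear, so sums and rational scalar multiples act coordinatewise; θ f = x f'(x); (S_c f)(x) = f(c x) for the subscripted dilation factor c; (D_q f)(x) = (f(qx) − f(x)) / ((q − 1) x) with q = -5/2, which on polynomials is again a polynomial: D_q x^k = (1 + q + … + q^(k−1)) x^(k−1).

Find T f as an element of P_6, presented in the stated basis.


the image equals g(x) = (5/128)x^5 + (547/1024)x^4 - (261/512)x^3

D_q f = (451/32)x^4 - (261/32)x^3
θ f = (5/2)x^5 + 3x^4
(D_q + θ) f = (5/2)x^5 + (547/32)x^4 - (261/32)x^3
S_{1/2} (D_q + θ) f = (5/64)x^5 + (547/512)x^4 - (261/256)x^3
((1/2)S_{1/2}) (D_q + θ) f = (5/128)x^5 + (547/1024)x^4 - (261/512)x^3


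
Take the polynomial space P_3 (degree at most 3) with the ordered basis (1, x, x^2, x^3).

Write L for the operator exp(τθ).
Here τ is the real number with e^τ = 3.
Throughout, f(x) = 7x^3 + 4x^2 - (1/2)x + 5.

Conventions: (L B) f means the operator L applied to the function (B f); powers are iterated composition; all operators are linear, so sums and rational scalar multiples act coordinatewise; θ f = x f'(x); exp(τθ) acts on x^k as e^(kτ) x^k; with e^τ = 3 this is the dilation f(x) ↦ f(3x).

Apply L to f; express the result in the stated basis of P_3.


exp(τθ) x^k = e^(kτ) x^k; with e^τ = 3 this sends x^k to 3^k x^k
x ↦ 3 x
x^2 ↦ 9 x^2
x^3 ↦ 27 x^3
applying this coordinatewise to f: exp(τθ) f = 189x^3 + 36x^2 - (3/2)x + 5

the image equals g(x) = 189x^3 + 36x^2 - (3/2)x + 5


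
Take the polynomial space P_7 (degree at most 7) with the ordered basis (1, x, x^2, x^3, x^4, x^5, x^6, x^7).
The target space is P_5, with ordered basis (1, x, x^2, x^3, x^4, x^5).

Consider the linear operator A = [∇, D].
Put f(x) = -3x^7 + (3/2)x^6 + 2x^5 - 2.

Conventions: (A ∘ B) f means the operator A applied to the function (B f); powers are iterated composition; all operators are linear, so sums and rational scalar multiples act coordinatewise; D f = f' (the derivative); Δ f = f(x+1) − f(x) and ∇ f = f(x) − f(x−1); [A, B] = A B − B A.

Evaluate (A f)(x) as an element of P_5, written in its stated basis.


the image equals g(x) = 0

D f = -21x^6 + 9x^5 + 10x^4
∇ D f = -126x^5 + 360x^4 - 470x^3 + 345x^2 - 131x + 20
∇ f = -21x^6 + 72x^5 - (235/2)x^4 + 115x^3 - (131/2)x^2 + 20x - 5/2
D ∇ f = -126x^5 + 360x^4 - 470x^3 + 345x^2 - 131x + 20
[∇, D] f = 0


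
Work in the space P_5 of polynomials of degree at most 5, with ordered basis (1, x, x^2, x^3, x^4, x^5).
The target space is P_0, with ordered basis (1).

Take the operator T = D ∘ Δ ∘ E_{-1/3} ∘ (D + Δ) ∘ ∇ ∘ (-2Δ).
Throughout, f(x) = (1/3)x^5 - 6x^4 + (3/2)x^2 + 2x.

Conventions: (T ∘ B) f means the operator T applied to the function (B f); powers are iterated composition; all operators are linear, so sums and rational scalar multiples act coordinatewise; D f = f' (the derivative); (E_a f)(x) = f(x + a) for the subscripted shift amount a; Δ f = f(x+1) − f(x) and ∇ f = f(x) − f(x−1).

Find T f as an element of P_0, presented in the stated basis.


the result is g(x) = -160

Δ f = (5/3)x^4 - (62/3)x^3 - (98/3)x^2 - (58/3)x - 13/6
(-2Δ) f = -(10/3)x^4 + (124/3)x^3 + (196/3)x^2 + (116/3)x + 13/3
∇ (-2Δ) f = -(40/3)x^3 + 144x^2 - (20/3)x + 18
D (∇ ∘ (-2Δ)) f = -40x^2 + 288x - 20/3
Δ (∇ ∘ (-2Δ)) f = -40x^2 + 248x + 124
(D + Δ) (∇ ∘ (-2Δ)) f = -80x^2 + 536x + 352/3
E_{-1/3} (D + Δ) (∇ ∘ (-2Δ)) f = -80x^2 + (1768/3)x - 632/9
Δ (E_{-1/3} ∘ (D + Δ)) (∇ ∘ (-2Δ)) f = -160x + 1528/3
D Δ (E_{-1/3} ∘ (D + Δ)) (∇ ∘ (-2Δ)) f = -160


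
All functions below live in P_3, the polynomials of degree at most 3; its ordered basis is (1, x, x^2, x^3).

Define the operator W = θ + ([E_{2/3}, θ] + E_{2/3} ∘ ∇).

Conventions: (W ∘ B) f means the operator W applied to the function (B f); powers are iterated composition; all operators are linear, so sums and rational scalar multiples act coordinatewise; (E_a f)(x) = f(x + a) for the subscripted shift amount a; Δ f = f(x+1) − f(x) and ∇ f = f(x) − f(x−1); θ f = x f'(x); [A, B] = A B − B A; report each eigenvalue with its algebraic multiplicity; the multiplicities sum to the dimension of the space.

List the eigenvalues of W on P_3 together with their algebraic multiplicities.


image of 1: 0
image of x: x + 5/3
image of x^2: 2x^2 + (10/3)x + 11/9
image of x^3: 3x^3 + 5x^2 + (11/3)x + 11/9
the matrix is upper triangular; its diagonal is (0, 1, 2, 3)
for a triangular matrix the eigenvalues are the diagonal entries, with algebraic multiplicity their repetition count

λ = 0 (multiplicity 1), λ = 1 (multiplicity 1), λ = 2 (multiplicity 1), λ = 3 (multiplicity 1)


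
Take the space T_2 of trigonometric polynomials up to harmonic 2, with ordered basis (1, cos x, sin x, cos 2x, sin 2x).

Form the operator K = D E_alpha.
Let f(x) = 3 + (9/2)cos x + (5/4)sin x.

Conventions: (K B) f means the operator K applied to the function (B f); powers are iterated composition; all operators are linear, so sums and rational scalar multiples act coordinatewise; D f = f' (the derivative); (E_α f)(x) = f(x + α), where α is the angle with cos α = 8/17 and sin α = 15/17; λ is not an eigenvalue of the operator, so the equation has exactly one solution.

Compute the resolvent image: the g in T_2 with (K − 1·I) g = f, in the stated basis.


the image equals g(x) = -3 - (77/32)cos x - (1/16)sin x

write g with unknown coordinates in the stated basis and equate coefficients in (K − 1·I) g = f
solving from the highest basis element down gives g = -3 - (77/32)cos x - (1/16)sin x
check: K g = (67/32)cos x + (19/16)sin x
so K g − 1·g = 3 + (9/2)cos x + (5/4)sin x = f ✓


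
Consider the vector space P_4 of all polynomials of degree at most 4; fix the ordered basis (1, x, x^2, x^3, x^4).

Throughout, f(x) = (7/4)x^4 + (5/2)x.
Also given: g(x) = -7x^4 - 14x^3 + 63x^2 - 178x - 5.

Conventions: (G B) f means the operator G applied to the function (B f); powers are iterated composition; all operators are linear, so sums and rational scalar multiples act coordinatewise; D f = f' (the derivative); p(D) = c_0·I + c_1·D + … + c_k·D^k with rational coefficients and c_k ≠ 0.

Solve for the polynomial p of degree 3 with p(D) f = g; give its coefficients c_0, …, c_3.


D^0 f = (7/4)x^4 + (5/2)x
D^1 f = 7x^3 + 5/2
D^2 f = 21x^2
D^3 f = 42x
matching coefficients of g against c_0 f + c_1 Df + … from the top degree down determines the c_i
solution: c_0 = -4, c_1 = -2, c_2 = 3, c_3 = -4

c_0 = -4, c_1 = -2, c_2 = 3, c_3 = -4


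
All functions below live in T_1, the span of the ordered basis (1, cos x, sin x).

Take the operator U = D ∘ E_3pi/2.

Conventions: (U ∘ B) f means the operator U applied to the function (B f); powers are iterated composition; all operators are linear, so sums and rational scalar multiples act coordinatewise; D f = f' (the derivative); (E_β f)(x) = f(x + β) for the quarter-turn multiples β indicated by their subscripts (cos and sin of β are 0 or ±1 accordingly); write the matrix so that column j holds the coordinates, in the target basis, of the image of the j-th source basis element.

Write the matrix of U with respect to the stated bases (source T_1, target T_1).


image of 1: 0
image of cos x: cos x
image of sin x: sin x
each image's coordinates form column j of the matrix

the matrix is [[0, 0, 0]; [0, 1, 0]; [0, 0, 1]] (rows listed top to bottom)


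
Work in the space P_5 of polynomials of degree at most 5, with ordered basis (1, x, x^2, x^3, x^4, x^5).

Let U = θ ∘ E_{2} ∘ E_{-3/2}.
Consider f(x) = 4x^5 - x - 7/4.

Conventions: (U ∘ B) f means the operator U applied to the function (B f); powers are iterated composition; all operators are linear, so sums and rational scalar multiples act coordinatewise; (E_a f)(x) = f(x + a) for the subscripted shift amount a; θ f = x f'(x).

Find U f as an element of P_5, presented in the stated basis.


E_{-3/2} f = 4x^5 - 30x^4 + 90x^3 - 135x^2 + (401/4)x - 245/8
E_{2} E_{-3/2} f = 4x^5 + 10x^4 + 10x^3 + 5x^2 + (1/4)x - 17/8
θ E_{2} E_{-3/2} f = 20x^5 + 40x^4 + 30x^3 + 10x^2 + (1/4)x

g(x) = 20x^5 + 40x^4 + 30x^3 + 10x^2 + (1/4)x


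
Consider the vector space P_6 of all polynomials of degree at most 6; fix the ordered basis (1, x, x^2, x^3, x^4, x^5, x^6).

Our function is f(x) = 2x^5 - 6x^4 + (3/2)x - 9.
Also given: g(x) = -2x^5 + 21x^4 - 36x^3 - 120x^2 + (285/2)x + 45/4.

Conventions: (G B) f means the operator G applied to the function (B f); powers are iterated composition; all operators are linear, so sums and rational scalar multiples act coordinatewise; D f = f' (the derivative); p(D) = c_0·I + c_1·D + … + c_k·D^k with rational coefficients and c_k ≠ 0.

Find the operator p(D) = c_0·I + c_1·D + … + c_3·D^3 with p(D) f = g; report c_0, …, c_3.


c_0 = -1, c_1 = 3/2, c_2 = 0, c_3 = -1

D^0 f = 2x^5 - 6x^4 + (3/2)x - 9
D^1 f = 10x^4 - 24x^3 + 3/2
D^2 f = 40x^3 - 72x^2
D^3 f = 120x^2 - 144x
matching coefficients of g against c_0 f + c_1 Df + … from the top degree down determines the c_i
solution: c_0 = -1, c_1 = 3/2, c_2 = 0, c_3 = -1
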